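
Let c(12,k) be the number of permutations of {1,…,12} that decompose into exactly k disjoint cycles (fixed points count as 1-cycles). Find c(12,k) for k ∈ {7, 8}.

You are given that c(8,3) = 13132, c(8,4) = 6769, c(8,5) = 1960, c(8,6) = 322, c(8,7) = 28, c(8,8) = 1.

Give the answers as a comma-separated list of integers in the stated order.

2637558, 357423

i=9: T(9,4)=13132+8·6769=67284 | T(9,5)=6769+8·1960=22449 | T(9,6)=1960+8·322=4536 | T(9,7)=322+8·28=546 | T(9,8)=28+8·1=36
i=10: T(10,5)=67284+9·22449=269325 | T(10,6)=22449+9·4536=63273 | T(10,7)=4536+9·546=9450 | T(10,8)=546+9·36=870
i=11: T(11,6)=269325+10·63273=902055 | T(11,7)=63273+10·9450=157773 | T(11,8)=9450+10·870=18150
i=12: T(12,7)=902055+11·157773=2637558 | T(12,8)=157773+11·18150=357423
Read c(12,7) = 2637558, c(12,8) = 357423.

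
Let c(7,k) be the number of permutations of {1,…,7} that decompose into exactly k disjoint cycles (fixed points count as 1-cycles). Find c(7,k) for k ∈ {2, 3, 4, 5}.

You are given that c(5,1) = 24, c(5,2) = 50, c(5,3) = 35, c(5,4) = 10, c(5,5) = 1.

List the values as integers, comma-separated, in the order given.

1764, 1624, 735, 175

r6: T_6,1=5×24+0=120; T_6,2=5×50+24=274; T_6,3=5×35+50=225; T_6,4=5×10+35=85; T_6,5=5×1+10=15
r7: T_7,2=6×274+120=1764; T_7,3=6×225+274=1624; T_7,4=6×85+225=735; T_7,5=6×15+85=175
Read c(7,2) = 1764, c(7,3) = 1624, c(7,4) = 735, c(7,5) = 175.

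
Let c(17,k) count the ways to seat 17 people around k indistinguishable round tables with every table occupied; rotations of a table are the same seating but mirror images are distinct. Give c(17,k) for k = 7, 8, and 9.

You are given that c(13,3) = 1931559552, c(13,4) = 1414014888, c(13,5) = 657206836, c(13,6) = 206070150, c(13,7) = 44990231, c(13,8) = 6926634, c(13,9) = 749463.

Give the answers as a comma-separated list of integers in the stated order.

5374523477960, 1146901283528, 185953177553

i=14: T(14,4)=1931559552+13·1414014888=20313753096 | T(14,5)=1414014888+13·657206836=9957703756 | T(14,6)=657206836+13·206070150=3336118786 | T(14,7)=206070150+13·44990231=790943153 | T(14,8)=44990231+13·6926634=135036473 | T(14,9)=6926634+13·749463=16669653
i=15: T(15,5)=20313753096+14·9957703756=159721605680 | T(15,6)=9957703756+14·3336118786=56663366760 | T(15,7)=3336118786+14·790943153=14409322928 | T(15,8)=790943153+14·135036473=2681453775 | T(15,9)=135036473+14·16669653=368411615
i=16: T(16,6)=159721605680+15·56663366760=1009672107080 | T(16,7)=56663366760+15·14409322928=272803210680 | T(16,8)=14409322928+15·2681453775=54631129553 | T(16,9)=2681453775+15·368411615=8207628000
i=17: T(17,7)=1009672107080+16·272803210680=5374523477960 | T(17,8)=272803210680+16·54631129553=1146901283528 | T(17,9)=54631129553+16·8207628000=185953177553
Read c(17,7) = 5374523477960, c(17,8) = 1146901283528, c(17,9) = 185953177553.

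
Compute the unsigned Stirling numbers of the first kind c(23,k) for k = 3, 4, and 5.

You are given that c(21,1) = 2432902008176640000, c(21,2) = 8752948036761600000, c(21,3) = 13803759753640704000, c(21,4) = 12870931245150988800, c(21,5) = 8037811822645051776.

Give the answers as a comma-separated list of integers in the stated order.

@22  (22,2):8752948036761600000·21+2432902008176640000→186244810780170240000, (22,3):13803759753640704000·21+8752948036761600000→298631902863216384000, (22,4):12870931245150988800·21+13803759753640704000→284093315901811468800, (22,5):8037811822645051776·21+12870931245150988800→181664979520697076096
@23  (23,3):298631902863216384000·22+186244810780170240000→6756146673770930688000, (23,4):284093315901811468800·22+298631902863216384000→6548684852703068697600, (23,5):181664979520697076096·22+284093315901811468800→4280722865357147142912
Read c(23,3) = 6756146673770930688000, c(23,4) = 6548684852703068697600, c(23,5) = 4280722865357147142912.

6756146673770930688000, 6548684852703068697600, 4280722865357147142912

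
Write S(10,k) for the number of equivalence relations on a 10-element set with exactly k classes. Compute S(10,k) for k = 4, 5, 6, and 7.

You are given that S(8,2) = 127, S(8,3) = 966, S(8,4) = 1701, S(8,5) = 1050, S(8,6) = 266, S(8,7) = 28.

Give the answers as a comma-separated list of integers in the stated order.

[9] T[9,3]:3*966+127=3025 · T[9,4]:4*1701+966=7770 · T[9,5]:5*1050+1701=6951 · T[9,6]:6*266+1050=2646 · T[9,7]:7*28+266=462
[10] T[10,4]:4*7770+3025=34105 · T[10,5]:5*6951+7770=42525 · T[10,6]:6*2646+6951=22827 · T[10,7]:7*462+2646=5880
Read S(10,4) = 34105, S(10,5) = 42525, S(10,6) = 22827, S(10,7) = 5880.

34105, 42525, 22827, 5880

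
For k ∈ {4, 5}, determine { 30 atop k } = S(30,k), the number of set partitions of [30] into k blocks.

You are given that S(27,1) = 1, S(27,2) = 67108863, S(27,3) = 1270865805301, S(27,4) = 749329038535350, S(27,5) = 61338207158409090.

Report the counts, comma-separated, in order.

[28] T[28,2]:2*67108863+1=134217727 · T[28,3]:3*1270865805301+67108863=3812664524766 · T[28,4]:4*749329038535350+1270865805301=2998587019946701 · T[28,5]:5*61338207158409090+749329038535350=307440364830580800
[29] T[29,3]:3*3812664524766+134217727=11438127792025 · T[29,4]:4*2998587019946701+3812664524766=11998160744311570 · T[29,5]:5*307440364830580800+2998587019946701=1540200411172850701
[30] T[30,4]:4*11998160744311570+11438127792025=48004081105038305 · T[30,5]:5*1540200411172850701+11998160744311570=7713000216608565075
Read S(30,4) = 48004081105038305, S(30,5) = 7713000216608565075.

48004081105038305, 7713000216608565075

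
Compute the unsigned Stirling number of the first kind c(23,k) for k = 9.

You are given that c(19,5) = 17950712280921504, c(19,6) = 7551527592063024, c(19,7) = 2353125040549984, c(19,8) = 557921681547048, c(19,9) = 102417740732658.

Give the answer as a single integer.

i=20: T(20,6)=17950712280921504+19·7551527592063024=161429736530118960 | T(20,7)=7551527592063024+19·2353125040549984=52260903362512720 | T(20,8)=2353125040549984+19·557921681547048=12953636989943896 | T(20,9)=557921681547048+19·102417740732658=2503858755467550
i=21: T(21,7)=161429736530118960+20·52260903362512720=1206647803780373360 | T(21,8)=52260903362512720+20·12953636989943896=311333643161390640 | T(21,9)=12953636989943896+20·2503858755467550=63030812099294896
i=22: T(22,8)=1206647803780373360+21·311333643161390640=7744654310169576800 | T(22,9)=311333643161390640+21·63030812099294896=1634980697246583456
i=23: T(23,9)=7744654310169576800+22·1634980697246583456=43714229649594412832
Read c(23,9) = 43714229649594412832.

43714229649594412832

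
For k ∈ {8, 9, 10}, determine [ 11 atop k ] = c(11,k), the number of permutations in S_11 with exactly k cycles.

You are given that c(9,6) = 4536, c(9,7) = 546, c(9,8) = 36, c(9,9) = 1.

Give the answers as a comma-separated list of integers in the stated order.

18150, 1320, 55

@10  (10,7):546·9+4536→9450, (10,8):36·9+546→870, (10,9):1·9+36→45, (10,10):0·9+1→1
@11  (11,8):870·10+9450→18150, (11,9):45·10+870→1320, (11,10):1·10+45→55
Read c(11,8) = 18150, c(11,9) = 1320, c(11,10) = 55.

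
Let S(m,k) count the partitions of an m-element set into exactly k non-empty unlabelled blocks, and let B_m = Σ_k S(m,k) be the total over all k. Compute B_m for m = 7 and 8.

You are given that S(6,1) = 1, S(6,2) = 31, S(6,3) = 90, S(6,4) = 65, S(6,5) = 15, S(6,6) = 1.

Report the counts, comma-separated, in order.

877, 4140

@7  (7,1):1·1+0→1, (7,2):31·2+1→63, (7,3):90·3+31→301, (7,4):65·4+90→350, (7,5):15·5+65→140, (7,6):1·6+15→21, (7,7):0·7+1→1
@8  (8,1):1·1+0→1, (8,2):63·2+1→127, (8,3):301·3+63→966, (8,4):350·4+301→1701, (8,5):140·5+350→1050, (8,6):21·6+140→266, (8,7):1·7+21→28, (8,8):0·8+1→1
B_7 = ΣS(7,k) = 1+63+301+350+140+21+1 = 877
B_8 = ΣS(8,k) = 1+127+966+1701+1050+266+28+1 = 4140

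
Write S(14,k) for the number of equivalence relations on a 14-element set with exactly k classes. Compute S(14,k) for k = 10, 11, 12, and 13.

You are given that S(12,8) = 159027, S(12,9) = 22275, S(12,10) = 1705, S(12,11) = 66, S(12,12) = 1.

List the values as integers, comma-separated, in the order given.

r13: T_13,9=9×22275+159027=359502; T_13,10=10×1705+22275=39325; T_13,11=11×66+1705=2431; T_13,12=12×1+66=78; T_13,13=13×0+1=1
r14: T_14,10=10×39325+359502=752752; T_14,11=11×2431+39325=66066; T_14,12=12×78+2431=3367; T_14,13=13×1+78=91
Read S(14,10) = 752752, S(14,11) = 66066, S(14,12) = 3367, S(14,13) = 91.

752752, 66066, 3367, 91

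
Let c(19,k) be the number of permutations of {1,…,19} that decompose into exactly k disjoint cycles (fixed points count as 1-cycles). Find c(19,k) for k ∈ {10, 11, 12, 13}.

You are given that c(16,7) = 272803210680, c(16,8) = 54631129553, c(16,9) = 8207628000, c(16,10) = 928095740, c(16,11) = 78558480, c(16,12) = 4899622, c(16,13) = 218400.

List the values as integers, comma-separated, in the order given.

14710753408923, 1661573386473, 147560703732, 10246937272

[17] T[17,8]:16*54631129553+272803210680=1146901283528 · T[17,9]:16*8207628000+54631129553=185953177553 · T[17,10]:16*928095740+8207628000=23057159840 · T[17,11]:16*78558480+928095740=2185031420 · T[17,12]:16*4899622+78558480=156952432 · T[17,13]:16*218400+4899622=8394022
[18] T[18,9]:17*185953177553+1146901283528=4308105301929 · T[18,10]:17*23057159840+185953177553=577924894833 · T[18,11]:17*2185031420+23057159840=60202693980 · T[18,12]:17*156952432+2185031420=4853222764 · T[18,13]:17*8394022+156952432=299650806
[19] T[19,10]:18*577924894833+4308105301929=14710753408923 · T[19,11]:18*60202693980+577924894833=1661573386473 · T[19,12]:18*4853222764+60202693980=147560703732 · T[19,13]:18*299650806+4853222764=10246937272
Read c(19,10) = 14710753408923, c(19,11) = 1661573386473, c(19,12) = 147560703732, c(19,13) = 10246937272.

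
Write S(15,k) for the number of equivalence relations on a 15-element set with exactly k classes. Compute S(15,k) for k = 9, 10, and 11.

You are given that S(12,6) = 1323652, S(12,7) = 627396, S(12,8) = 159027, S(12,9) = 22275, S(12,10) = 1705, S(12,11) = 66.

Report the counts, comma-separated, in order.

@13  (13,7):627396·7+1323652→5715424, (13,8):159027·8+627396→1899612, (13,9):22275·9+159027→359502, (13,10):1705·10+22275→39325, (13,11):66·11+1705→2431
@14  (14,8):1899612·8+5715424→20912320, (14,9):359502·9+1899612→5135130, (14,10):39325·10+359502→752752, (14,11):2431·11+39325→66066
@15  (15,9):5135130·9+20912320→67128490, (15,10):752752·10+5135130→12662650, (15,11):66066·11+752752→1479478
Read S(15,9) = 67128490, S(15,10) = 12662650, S(15,11) = 1479478.

67128490, 12662650, 1479478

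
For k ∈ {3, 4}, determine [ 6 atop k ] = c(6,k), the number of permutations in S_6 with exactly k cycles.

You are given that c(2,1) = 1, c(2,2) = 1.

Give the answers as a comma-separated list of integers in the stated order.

225, 85

[3] T[3,1]:2*1+0=2 · T[3,2]:2*1+1=3 · T[3,3]:2*0+1=1
[4] T[4,1]:3*2+0=6 · T[4,2]:3*3+2=11 · T[4,3]:3*1+3=6 · T[4,4]:3*0+1=1
[5] T[5,2]:4*11+6=50 · T[5,3]:4*6+11=35 · T[5,4]:4*1+6=10
[6] T[6,3]:5*35+50=225 · T[6,4]:5*10+35=85
Read c(6,3) = 225, c(6,4) = 85.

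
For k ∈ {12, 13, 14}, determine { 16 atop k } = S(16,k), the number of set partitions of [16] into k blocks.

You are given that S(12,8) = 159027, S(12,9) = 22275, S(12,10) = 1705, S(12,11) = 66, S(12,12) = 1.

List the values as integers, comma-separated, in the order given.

row 13: T[13][9]=9·22275+159027=359502  T[13][10]=10·1705+22275=39325  T[13][11]=11·66+1705=2431  T[13][12]=12·1+66=78  T[13][13]=13·0+1=1
row 14: T[14][10]=10·39325+359502=752752  T[14][11]=11·2431+39325=66066  T[14][12]=12·78+2431=3367  T[14][13]=13·1+78=91  T[14][14]=14·0+1=1
row 15: T[15][11]=11·66066+752752=1479478  T[15][12]=12·3367+66066=106470  T[15][13]=13·91+3367=4550  T[15][14]=14·1+91=105
row 16: T[16][12]=12·106470+1479478=2757118  T[16][13]=13·4550+106470=165620  T[16][14]=14·105+4550=6020
Read S(16,12) = 2757118, S(16,13) = 165620, S(16,14) = 6020.

2757118, 165620, 6020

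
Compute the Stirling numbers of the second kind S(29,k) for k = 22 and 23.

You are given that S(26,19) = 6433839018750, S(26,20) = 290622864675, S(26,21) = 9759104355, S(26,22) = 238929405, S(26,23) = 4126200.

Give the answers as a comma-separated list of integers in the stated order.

40823077538100, 1347860993700

@27  (27,20):290622864675·20+6433839018750→12246296312250, (27,21):9759104355·21+290622864675→495564056130, (27,22):238929405·22+9759104355→15015551265, (27,23):4126200·23+238929405→333832005
@28  (28,21):495564056130·21+12246296312250→22653141490980, (28,22):15015551265·22+495564056130→825906183960, (28,23):333832005·23+15015551265→22693687380
@29  (29,22):825906183960·22+22653141490980→40823077538100, (29,23):22693687380·23+825906183960→1347860993700
Read S(29,22) = 40823077538100, S(29,23) = 1347860993700.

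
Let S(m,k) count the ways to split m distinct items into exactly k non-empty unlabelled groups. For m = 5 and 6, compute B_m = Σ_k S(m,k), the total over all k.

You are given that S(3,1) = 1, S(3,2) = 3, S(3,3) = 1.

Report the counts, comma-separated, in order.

52, 203

r4: T_4,1=1×1+0=1; T_4,2=2×3+1=7; T_4,3=3×1+3=6; T_4,4=4×0+1=1
r5: T_5,1=1×1+0=1; T_5,2=2×7+1=15; T_5,3=3×6+7=25; T_5,4=4×1+6=10; T_5,5=5×0+1=1
r6: T_6,1=1×1+0=1; T_6,2=2×15+1=31; T_6,3=3×25+15=90; T_6,4=4×10+25=65; T_6,5=5×1+10=15; T_6,6=6×0+1=1
B_5 = ΣS(5,k) = 1+15+25+10+1 = 52
B_6 = ΣS(6,k) = 1+31+90+65+15+1 = 203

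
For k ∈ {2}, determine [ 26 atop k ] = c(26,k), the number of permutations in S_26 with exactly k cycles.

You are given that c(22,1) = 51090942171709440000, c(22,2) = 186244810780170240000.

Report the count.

i=23: T(23,1)=0+22·51090942171709440000=1124000727777607680000 | T(23,2)=51090942171709440000+22·186244810780170240000=4148476779335454720000
i=24: T(24,1)=0+23·1124000727777607680000=25852016738884976640000 | T(24,2)=1124000727777607680000+23·4148476779335454720000=96538966652493066240000
i=25: T(25,1)=0+24·25852016738884976640000=620448401733239439360000 | T(25,2)=25852016738884976640000+24·96538966652493066240000=2342787216398718566400000
i=26: T(26,2)=620448401733239439360000+25·2342787216398718566400000=59190128811701203599360000
Read c(26,2) = 59190128811701203599360000.

59190128811701203599360000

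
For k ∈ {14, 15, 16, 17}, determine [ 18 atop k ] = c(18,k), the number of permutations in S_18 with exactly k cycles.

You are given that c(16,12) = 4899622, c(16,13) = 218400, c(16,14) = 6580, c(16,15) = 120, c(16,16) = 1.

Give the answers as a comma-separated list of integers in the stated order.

@17  (17,13):218400·16+4899622→8394022, (17,14):6580·16+218400→323680, (17,15):120·16+6580→8500, (17,16):1·16+120→136, (17,17):0·16+1→1
@18  (18,14):323680·17+8394022→13896582, (18,15):8500·17+323680→468180, (18,16):136·17+8500→10812, (18,17):1·17+136→153
Read c(18,14) = 13896582, c(18,15) = 468180, c(18,16) = 10812, c(18,17) = 153.

13896582, 468180, 10812, 153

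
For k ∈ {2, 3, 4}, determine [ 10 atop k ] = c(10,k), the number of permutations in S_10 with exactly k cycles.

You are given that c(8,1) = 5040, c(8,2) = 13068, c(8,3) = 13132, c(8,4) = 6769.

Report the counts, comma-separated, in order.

1026576, 1172700, 723680

i=9: T(9,1)=0+8·5040=40320 | T(9,2)=5040+8·13068=109584 | T(9,3)=13068+8·13132=118124 | T(9,4)=13132+8·6769=67284
i=10: T(10,2)=40320+9·109584=1026576 | T(10,3)=109584+9·118124=1172700 | T(10,4)=118124+9·67284=723680
Read c(10,2) = 1026576, c(10,3) = 1172700, c(10,4) = 723680.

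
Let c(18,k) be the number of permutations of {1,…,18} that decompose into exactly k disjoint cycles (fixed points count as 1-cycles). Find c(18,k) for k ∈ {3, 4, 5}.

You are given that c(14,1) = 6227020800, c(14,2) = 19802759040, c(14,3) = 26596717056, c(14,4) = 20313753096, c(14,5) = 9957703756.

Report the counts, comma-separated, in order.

r15: T_15,1=14×6227020800+0=87178291200; T_15,2=14×19802759040+6227020800=283465647360; T_15,3=14×26596717056+19802759040=392156797824; T_15,4=14×20313753096+26596717056=310989260400; T_15,5=14×9957703756+20313753096=159721605680
r16: T_16,1=15×87178291200+0=1307674368000; T_16,2=15×283465647360+87178291200=4339163001600; T_16,3=15×392156797824+283465647360=6165817614720; T_16,4=15×310989260400+392156797824=5056995703824; T_16,5=15×159721605680+310989260400=2706813345600
r17: T_17,2=16×4339163001600+1307674368000=70734282393600; T_17,3=16×6165817614720+4339163001600=102992244837120; T_17,4=16×5056995703824+6165817614720=87077748875904; T_17,5=16×2706813345600+5056995703824=48366009233424
r18: T_18,3=17×102992244837120+70734282393600=1821602444624640; T_18,4=17×87077748875904+102992244837120=1583313975727488; T_18,5=17×48366009233424+87077748875904=909299905844112
Read c(18,3) = 1821602444624640, c(18,4) = 1583313975727488, c(18,5) = 909299905844112.

1821602444624640, 1583313975727488, 909299905844112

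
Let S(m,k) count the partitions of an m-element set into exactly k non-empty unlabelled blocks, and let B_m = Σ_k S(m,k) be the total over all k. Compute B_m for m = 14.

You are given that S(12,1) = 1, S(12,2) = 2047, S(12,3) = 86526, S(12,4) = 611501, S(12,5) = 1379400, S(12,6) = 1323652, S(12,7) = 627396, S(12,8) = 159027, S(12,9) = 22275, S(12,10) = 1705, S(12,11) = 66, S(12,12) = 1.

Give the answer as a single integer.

190899322

@13  (13,1):1·1+0→1, (13,2):2047·2+1→4095, (13,3):86526·3+2047→261625, (13,4):611501·4+86526→2532530, (13,5):1379400·5+611501→7508501, (13,6):1323652·6+1379400→9321312, (13,7):627396·7+1323652→5715424, (13,8):159027·8+627396→1899612, (13,9):22275·9+159027→359502, (13,10):1705·10+22275→39325, (13,11):66·11+1705→2431, (13,12):1·12+66→78, (13,13):0·13+1→1
@14  (14,1):1·1+0→1, (14,2):4095·2+1→8191, (14,3):261625·3+4095→788970, (14,4):2532530·4+261625→10391745, (14,5):7508501·5+2532530→40075035, (14,6):9321312·6+7508501→63436373, (14,7):5715424·7+9321312→49329280, (14,8):1899612·8+5715424→20912320, (14,9):359502·9+1899612→5135130, (14,10):39325·10+359502→752752, (14,11):2431·11+39325→66066, (14,12):78·12+2431→3367, (14,13):1·13+78→91, (14,14):0·14+1→1
B_14 = ΣS(14,k) = 1+8191+788970+10391745+40075035+63436373+49329280+20912320+5135130+752752+66066+3367+91+1 = 190899322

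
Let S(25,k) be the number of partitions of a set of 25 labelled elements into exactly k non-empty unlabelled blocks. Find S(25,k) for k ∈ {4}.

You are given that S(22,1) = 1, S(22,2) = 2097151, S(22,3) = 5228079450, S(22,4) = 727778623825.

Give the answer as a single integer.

46771289738810

i=23: T(23,2)=1+2·2097151=4194303 | T(23,3)=2097151+3·5228079450=15686335501 | T(23,4)=5228079450+4·727778623825=2916342574750
i=24: T(24,3)=4194303+3·15686335501=47063200806 | T(24,4)=15686335501+4·2916342574750=11681056634501
i=25: T(25,4)=47063200806+4·11681056634501=46771289738810
Read S(25,4) = 46771289738810.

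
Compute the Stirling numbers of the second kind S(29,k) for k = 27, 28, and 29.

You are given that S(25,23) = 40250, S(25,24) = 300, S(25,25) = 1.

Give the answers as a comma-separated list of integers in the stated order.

r26: T_26,24=24×300+40250=47450; T_26,25=25×1+300=325; T_26,26=26×0+1=1
r27: T_27,25=25×325+47450=55575; T_27,26=26×1+325=351; T_27,27=27×0+1=1
r28: T_28,26=26×351+55575=64701; T_28,27=27×1+351=378; T_28,28=28×0+1=1
r29: T_29,27=27×378+64701=74907; T_29,28=28×1+378=406; T_29,29=29×0+1=1
Read S(29,27) = 74907, S(29,28) = 406, S(29,29) = 1.

74907, 406, 1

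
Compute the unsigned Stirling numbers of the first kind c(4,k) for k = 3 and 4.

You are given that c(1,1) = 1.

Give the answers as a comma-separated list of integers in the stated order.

r2: T_2,1=1×1+0=1; T_2,2=1×0+1=1
r3: T_3,2=2×1+1=3; T_3,3=2×0+1=1
r4: T_4,3=3×1+3=6; T_4,4=3×0+1=1
Read c(4,3) = 6, c(4,4) = 1.

6, 1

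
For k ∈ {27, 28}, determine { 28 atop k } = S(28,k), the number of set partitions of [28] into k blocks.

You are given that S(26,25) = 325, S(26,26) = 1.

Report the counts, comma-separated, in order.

378, 1

row 27: T[27][26]=26·1+325=351  T[27][27]=27·0+1=1
row 28: T[28][27]=27·1+351=378  T[28][28]=28·0+1=1
Read S(28,27) = 378, S(28,28) = 1.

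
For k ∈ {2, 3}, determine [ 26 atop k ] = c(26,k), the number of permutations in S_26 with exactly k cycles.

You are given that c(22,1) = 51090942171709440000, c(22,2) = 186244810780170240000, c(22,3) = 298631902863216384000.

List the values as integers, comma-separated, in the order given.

i=23: T(23,1)=0+22·51090942171709440000=1124000727777607680000 | T(23,2)=51090942171709440000+22·186244810780170240000=4148476779335454720000 | T(23,3)=186244810780170240000+22·298631902863216384000=6756146673770930688000
i=24: T(24,1)=0+23·1124000727777607680000=25852016738884976640000 | T(24,2)=1124000727777607680000+23·4148476779335454720000=96538966652493066240000 | T(24,3)=4148476779335454720000+23·6756146673770930688000=159539850276066860544000
i=25: T(25,1)=0+24·25852016738884976640000=620448401733239439360000 | T(25,2)=25852016738884976640000+24·96538966652493066240000=2342787216398718566400000 | T(25,3)=96538966652493066240000+24·159539850276066860544000=3925495373278097719296000
i=26: T(26,2)=620448401733239439360000+25·2342787216398718566400000=59190128811701203599360000 | T(26,3)=2342787216398718566400000+25·3925495373278097719296000=100480171548351161548800000
Read c(26,2) = 59190128811701203599360000, c(26,3) = 100480171548351161548800000.

59190128811701203599360000, 100480171548351161548800000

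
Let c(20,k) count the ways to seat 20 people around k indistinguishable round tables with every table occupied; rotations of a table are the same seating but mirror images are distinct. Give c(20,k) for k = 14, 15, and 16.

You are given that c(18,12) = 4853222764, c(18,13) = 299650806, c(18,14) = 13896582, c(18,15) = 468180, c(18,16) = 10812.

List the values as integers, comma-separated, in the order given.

20692933630, 973941900, 34916946

i=19: T(19,13)=4853222764+18·299650806=10246937272 | T(19,14)=299650806+18·13896582=549789282 | T(19,15)=13896582+18·468180=22323822 | T(19,16)=468180+18·10812=662796
i=20: T(20,14)=10246937272+19·549789282=20692933630 | T(20,15)=549789282+19·22323822=973941900 | T(20,16)=22323822+19·662796=34916946
Read c(20,14) = 20692933630, c(20,15) = 973941900, c(20,16) = 34916946.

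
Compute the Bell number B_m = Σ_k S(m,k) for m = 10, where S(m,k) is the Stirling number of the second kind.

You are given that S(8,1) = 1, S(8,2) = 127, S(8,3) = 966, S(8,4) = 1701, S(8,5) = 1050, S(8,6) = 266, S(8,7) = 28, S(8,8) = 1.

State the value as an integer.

115975

[9] T[9,1]:1*1+0=1 · T[9,2]:2*127+1=255 · T[9,3]:3*966+127=3025 · T[9,4]:4*1701+966=7770 · T[9,5]:5*1050+1701=6951 · T[9,6]:6*266+1050=2646 · T[9,7]:7*28+266=462 · T[9,8]:8*1+28=36 · T[9,9]:9*0+1=1
[10] T[10,1]:1*1+0=1 · T[10,2]:2*255+1=511 · T[10,3]:3*3025+255=9330 · T[10,4]:4*7770+3025=34105 · T[10,5]:5*6951+7770=42525 · T[10,6]:6*2646+6951=22827 · T[10,7]:7*462+2646=5880 · T[10,8]:8*36+462=750 · T[10,9]:9*1+36=45 · T[10,10]:10*0+1=1
B_10 = ΣS(10,k) = 1+511+9330+34105+42525+22827+5880+750+45+1 = 115975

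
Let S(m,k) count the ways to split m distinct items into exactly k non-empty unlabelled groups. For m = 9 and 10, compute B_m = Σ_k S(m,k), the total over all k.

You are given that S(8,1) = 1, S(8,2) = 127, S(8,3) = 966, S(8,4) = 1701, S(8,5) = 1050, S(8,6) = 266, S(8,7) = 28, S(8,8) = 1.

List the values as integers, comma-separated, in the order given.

[9] T[9,1]:1*1+0=1 · T[9,2]:2*127+1=255 · T[9,3]:3*966+127=3025 · T[9,4]:4*1701+966=7770 · T[9,5]:5*1050+1701=6951 · T[9,6]:6*266+1050=2646 · T[9,7]:7*28+266=462 · T[9,8]:8*1+28=36 · T[9,9]:9*0+1=1
[10] T[10,1]:1*1+0=1 · T[10,2]:2*255+1=511 · T[10,3]:3*3025+255=9330 · T[10,4]:4*7770+3025=34105 · T[10,5]:5*6951+7770=42525 · T[10,6]:6*2646+6951=22827 · T[10,7]:7*462+2646=5880 · T[10,8]:8*36+462=750 · T[10,9]:9*1+36=45 · T[10,10]:10*0+1=1
B_9 = ΣS(9,k) = 1+255+3025+7770+6951+2646+462+36+1 = 21147
B_10 = ΣS(10,k) = 1+511+9330+34105+42525+22827+5880+750+45+1 = 115975

21147, 115975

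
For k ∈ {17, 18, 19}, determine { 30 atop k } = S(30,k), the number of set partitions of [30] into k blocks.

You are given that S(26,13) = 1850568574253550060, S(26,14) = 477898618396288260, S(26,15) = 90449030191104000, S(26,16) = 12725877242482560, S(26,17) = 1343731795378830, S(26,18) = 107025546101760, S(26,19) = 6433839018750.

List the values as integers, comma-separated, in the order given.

[27] T[27,14]:14*477898618396288260+1850568574253550060=8541149231801585700 · T[27,15]:15*90449030191104000+477898618396288260=1834634071262848260 · T[27,16]:16*12725877242482560+90449030191104000=294063066070824960 · T[27,17]:17*1343731795378830+12725877242482560=35569317763922670 · T[27,18]:18*107025546101760+1343731795378830=3270191625210510 · T[27,19]:19*6433839018750+107025546101760=229268487458010
[28] T[28,15]:15*1834634071262848260+8541149231801585700=36060660300744309600 · T[28,16]:16*294063066070824960+1834634071262848260=6539643128396047620 · T[28,17]:17*35569317763922670+294063066070824960=898741468057510350 · T[28,18]:18*3270191625210510+35569317763922670=94432767017711850 · T[28,19]:19*229268487458010+3270191625210510=7626292886912700
[29] T[29,16]:16*6539643128396047620+36060660300744309600=140694950355081071520 · T[29,17]:17*898741468057510350+6539643128396047620=21818248085373723570 · T[29,18]:18*94432767017711850+898741468057510350=2598531274376323650 · T[29,19]:19*7626292886912700+94432767017711850=239332331869053150
[30] T[30,17]:17*21818248085373723570+140694950355081071520=511605167806434372210 · T[30,18]:18*2598531274376323650+21818248085373723570=68591811024147549270 · T[30,19]:19*239332331869053150+2598531274376323650=7145845579888333500
Read S(30,17) = 511605167806434372210, S(30,18) = 68591811024147549270, S(30,19) = 7145845579888333500.

511605167806434372210, 68591811024147549270, 7145845579888333500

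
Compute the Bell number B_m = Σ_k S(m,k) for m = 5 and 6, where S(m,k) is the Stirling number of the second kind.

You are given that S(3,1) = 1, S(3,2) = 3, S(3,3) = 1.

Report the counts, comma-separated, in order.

[4] T[4,1]:1*1+0=1 · T[4,2]:2*3+1=7 · T[4,3]:3*1+3=6 · T[4,4]:4*0+1=1
[5] T[5,1]:1*1+0=1 · T[5,2]:2*7+1=15 · T[5,3]:3*6+7=25 · T[5,4]:4*1+6=10 · T[5,5]:5*0+1=1
[6] T[6,1]:1*1+0=1 · T[6,2]:2*15+1=31 · T[6,3]:3*25+15=90 · T[6,4]:4*10+25=65 · T[6,5]:5*1+10=15 · T[6,6]:6*0+1=1
B_5 = ΣS(5,k) = 1+15+25+10+1 = 52
B_6 = ΣS(6,k) = 1+31+90+65+15+1 = 203

52, 203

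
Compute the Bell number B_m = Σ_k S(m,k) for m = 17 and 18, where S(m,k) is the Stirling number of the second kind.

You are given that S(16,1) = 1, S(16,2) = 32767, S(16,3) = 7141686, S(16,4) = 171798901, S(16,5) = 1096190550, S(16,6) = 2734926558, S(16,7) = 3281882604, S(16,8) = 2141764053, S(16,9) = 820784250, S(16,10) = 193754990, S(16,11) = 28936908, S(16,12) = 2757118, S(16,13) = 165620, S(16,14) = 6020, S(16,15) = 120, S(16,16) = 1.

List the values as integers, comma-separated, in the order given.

row 17: T[17][1]=1·1+0=1  T[17][2]=2·32767+1=65535  T[17][3]=3·7141686+32767=21457825  T[17][4]=4·171798901+7141686=694337290  T[17][5]=5·1096190550+171798901=5652751651  T[17][6]=6·2734926558+1096190550=17505749898  T[17][7]=7·3281882604+2734926558=25708104786  T[17][8]=8·2141764053+3281882604=20415995028  T[17][9]=9·820784250+2141764053=9528822303  T[17][10]=10·193754990+820784250=2758334150  T[17][11]=11·28936908+193754990=512060978  T[17][12]=12·2757118+28936908=62022324  T[17][13]=13·165620+2757118=4910178  T[17][14]=14·6020+165620=249900  T[17][15]=15·120+6020=7820  T[17][16]=16·1+120=136  T[17][17]=17·0+1=1
row 18: T[18][1]=1·1+0=1  T[18][2]=2·65535+1=131071  T[18][3]=3·21457825+65535=64439010  T[18][4]=4·694337290+21457825=2798806985  T[18][5]=5·5652751651+694337290=28958095545  T[18][6]=6·17505749898+5652751651=110687251039  T[18][7]=7·25708104786+17505749898=197462483400  T[18][8]=8·20415995028+25708104786=189036065010  T[18][9]=9·9528822303+20415995028=106175395755  T[18][10]=10·2758334150+9528822303=37112163803  T[18][11]=11·512060978+2758334150=8391004908  T[18][12]=12·62022324+512060978=1256328866  T[18][13]=13·4910178+62022324=125854638  T[18][14]=14·249900+4910178=8408778  T[18][15]=15·7820+249900=367200  T[18][16]=16·136+7820=9996  T[18][17]=17·1+136=153  T[18][18]=18·0+1=1
B_17 = ΣS(17,k) = 1+65535+21457825+694337290+5652751651+17505749898+25708104786+20415995028+9528822303+2758334150+512060978+62022324+4910178+249900+7820+136+1 = 82864869804
B_18 = ΣS(18,k) = 1+131071+64439010+2798806985+28958095545+110687251039+197462483400+189036065010+106175395755+37112163803+8391004908+1256328866+125854638+8408778+367200+9996+153+1 = 682076806159

82864869804, 682076806159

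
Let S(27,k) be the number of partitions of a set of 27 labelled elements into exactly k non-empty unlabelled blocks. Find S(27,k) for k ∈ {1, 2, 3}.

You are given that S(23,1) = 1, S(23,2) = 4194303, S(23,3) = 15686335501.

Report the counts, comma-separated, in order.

i=24: T(24,1)=0+1·1=1 | T(24,2)=1+2·4194303=8388607 | T(24,3)=4194303+3·15686335501=47063200806
i=25: T(25,1)=0+1·1=1 | T(25,2)=1+2·8388607=16777215 | T(25,3)=8388607+3·47063200806=141197991025
i=26: T(26,1)=0+1·1=1 | T(26,2)=1+2·16777215=33554431 | T(26,3)=16777215+3·141197991025=423610750290
i=27: T(27,1)=0+1·1=1 | T(27,2)=1+2·33554431=67108863 | T(27,3)=33554431+3·423610750290=1270865805301
Read S(27,1) = 1, S(27,2) = 67108863, S(27,3) = 1270865805301.

1, 67108863, 1270865805301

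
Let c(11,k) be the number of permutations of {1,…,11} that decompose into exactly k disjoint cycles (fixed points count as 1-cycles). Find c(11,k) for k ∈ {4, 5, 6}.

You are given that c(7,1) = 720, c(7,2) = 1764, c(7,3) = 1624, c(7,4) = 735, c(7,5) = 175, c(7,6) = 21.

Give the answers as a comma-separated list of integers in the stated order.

row 8: T[8][1]=7·720+0=5040  T[8][2]=7·1764+720=13068  T[8][3]=7·1624+1764=13132  T[8][4]=7·735+1624=6769  T[8][5]=7·175+735=1960  T[8][6]=7·21+175=322
row 9: T[9][2]=8·13068+5040=109584  T[9][3]=8·13132+13068=118124  T[9][4]=8·6769+13132=67284  T[9][5]=8·1960+6769=22449  T[9][6]=8·322+1960=4536
row 10: T[10][3]=9·118124+109584=1172700  T[10][4]=9·67284+118124=723680  T[10][5]=9·22449+67284=269325  T[10][6]=9·4536+22449=63273
row 11: T[11][4]=10·723680+1172700=8409500  T[11][5]=10·269325+723680=3416930  T[11][6]=10·63273+269325=902055
Read c(11,4) = 8409500, c(11,5) = 3416930, c(11,6) = 902055.

8409500, 3416930, 902055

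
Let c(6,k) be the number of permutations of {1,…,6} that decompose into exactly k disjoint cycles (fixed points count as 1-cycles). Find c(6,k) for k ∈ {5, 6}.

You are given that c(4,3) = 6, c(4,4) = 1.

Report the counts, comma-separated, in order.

15, 1

i=5: T(5,4)=6+4·1=10 | T(5,5)=1+4·0=1
i=6: T(6,5)=10+5·1=15 | T(6,6)=1+5·0=1
Read c(6,5) = 15, c(6,6) = 1.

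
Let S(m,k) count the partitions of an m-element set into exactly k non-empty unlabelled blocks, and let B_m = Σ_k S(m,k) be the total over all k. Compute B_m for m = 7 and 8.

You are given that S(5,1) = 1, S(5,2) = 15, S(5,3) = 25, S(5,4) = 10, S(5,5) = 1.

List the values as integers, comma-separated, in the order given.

i=6: T(6,1)=0+1·1=1 | T(6,2)=1+2·15=31 | T(6,3)=15+3·25=90 | T(6,4)=25+4·10=65 | T(6,5)=10+5·1=15 | T(6,6)=1+6·0=1
i=7: T(7,1)=0+1·1=1 | T(7,2)=1+2·31=63 | T(7,3)=31+3·90=301 | T(7,4)=90+4·65=350 | T(7,5)=65+5·15=140 | T(7,6)=15+6·1=21 | T(7,7)=1+7·0=1
i=8: T(8,1)=0+1·1=1 | T(8,2)=1+2·63=127 | T(8,3)=63+3·301=966 | T(8,4)=301+4·350=1701 | T(8,5)=350+5·140=1050 | T(8,6)=140+6·21=266 | T(8,7)=21+7·1=28 | T(8,8)=1+8·0=1
B_7 = ΣS(7,k) = 1+63+301+350+140+21+1 = 877
B_8 = ΣS(8,k) = 1+127+966+1701+1050+266+28+1 = 4140

877, 4140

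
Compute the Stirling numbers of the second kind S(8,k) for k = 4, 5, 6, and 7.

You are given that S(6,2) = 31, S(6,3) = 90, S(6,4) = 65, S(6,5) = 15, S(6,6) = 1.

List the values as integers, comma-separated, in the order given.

@7  (7,3):90·3+31→301, (7,4):65·4+90→350, (7,5):15·5+65→140, (7,6):1·6+15→21, (7,7):0·7+1→1
@8  (8,4):350·4+301→1701, (8,5):140·5+350→1050, (8,6):21·6+140→266, (8,7):1·7+21→28
Read S(8,4) = 1701, S(8,5) = 1050, S(8,6) = 266, S(8,7) = 28.

1701, 1050, 266, 28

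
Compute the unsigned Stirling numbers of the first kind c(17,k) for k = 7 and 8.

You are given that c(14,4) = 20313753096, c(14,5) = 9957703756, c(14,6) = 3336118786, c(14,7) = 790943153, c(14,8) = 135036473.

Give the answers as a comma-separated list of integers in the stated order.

i=15: T(15,5)=20313753096+14·9957703756=159721605680 | T(15,6)=9957703756+14·3336118786=56663366760 | T(15,7)=3336118786+14·790943153=14409322928 | T(15,8)=790943153+14·135036473=2681453775
i=16: T(16,6)=159721605680+15·56663366760=1009672107080 | T(16,7)=56663366760+15·14409322928=272803210680 | T(16,8)=14409322928+15·2681453775=54631129553
i=17: T(17,7)=1009672107080+16·272803210680=5374523477960 | T(17,8)=272803210680+16·54631129553=1146901283528
Read c(17,7) = 5374523477960, c(17,8) = 1146901283528.

5374523477960, 1146901283528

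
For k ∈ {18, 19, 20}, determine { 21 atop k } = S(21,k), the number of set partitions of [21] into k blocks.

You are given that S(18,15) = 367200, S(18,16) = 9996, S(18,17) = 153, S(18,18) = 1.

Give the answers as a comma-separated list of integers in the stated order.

1023435, 19285, 210

[19] T[19,16]:16*9996+367200=527136 · T[19,17]:17*153+9996=12597 · T[19,18]:18*1+153=171 · T[19,19]:19*0+1=1
[20] T[20,17]:17*12597+527136=741285 · T[20,18]:18*171+12597=15675 · T[20,19]:19*1+171=190 · T[20,20]:20*0+1=1
[21] T[21,18]:18*15675+741285=1023435 · T[21,19]:19*190+15675=19285 · T[21,20]:20*1+190=210
Read S(21,18) = 1023435, S(21,19) = 19285, S(21,20) = 210.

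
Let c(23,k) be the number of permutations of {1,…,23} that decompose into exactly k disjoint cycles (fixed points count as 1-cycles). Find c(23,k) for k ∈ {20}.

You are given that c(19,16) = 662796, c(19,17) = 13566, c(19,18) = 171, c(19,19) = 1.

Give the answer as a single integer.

@20  (20,17):13566·19+662796→920550, (20,18):171·19+13566→16815, (20,19):1·19+171→190, (20,20):0·19+1→1
@21  (21,18):16815·20+920550→1256850, (21,19):190·20+16815→20615, (21,20):1·20+190→210
@22  (22,19):20615·21+1256850→1689765, (22,20):210·21+20615→25025
@23  (23,20):25025·22+1689765→2240315
Read c(23,20) = 2240315.

2240315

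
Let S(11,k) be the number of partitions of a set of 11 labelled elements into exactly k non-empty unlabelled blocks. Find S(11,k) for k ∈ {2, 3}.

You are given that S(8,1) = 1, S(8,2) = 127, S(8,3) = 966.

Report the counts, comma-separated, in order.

1023, 28501

r9: T_9,1=1×1+0=1; T_9,2=2×127+1=255; T_9,3=3×966+127=3025
r10: T_10,1=1×1+0=1; T_10,2=2×255+1=511; T_10,3=3×3025+255=9330
r11: T_11,2=2×511+1=1023; T_11,3=3×9330+511=28501
Read S(11,2) = 1023, S(11,3) = 28501.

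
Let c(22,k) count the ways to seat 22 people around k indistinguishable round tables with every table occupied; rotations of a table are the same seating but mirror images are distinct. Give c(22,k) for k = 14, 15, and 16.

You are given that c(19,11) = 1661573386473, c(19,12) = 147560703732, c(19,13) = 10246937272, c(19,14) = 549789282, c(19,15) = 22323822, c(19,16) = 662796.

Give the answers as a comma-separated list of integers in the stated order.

@20  (20,12):147560703732·19+1661573386473→4465226757381, (20,13):10246937272·19+147560703732→342252511900, (20,14):549789282·19+10246937272→20692933630, (20,15):22323822·19+549789282→973941900, (20,16):662796·19+22323822→34916946
@21  (21,13):342252511900·20+4465226757381→11310276995381, (21,14):20692933630·20+342252511900→756111184500, (21,15):973941900·20+20692933630→40171771630, (21,16):34916946·20+973941900→1672280820
@22  (22,14):756111184500·21+11310276995381→27188611869881, (22,15):40171771630·21+756111184500→1599718388730, (22,16):1672280820·21+40171771630→75289668850
Read c(22,14) = 27188611869881, c(22,15) = 1599718388730, c(22,16) = 75289668850.

27188611869881, 1599718388730, 75289668850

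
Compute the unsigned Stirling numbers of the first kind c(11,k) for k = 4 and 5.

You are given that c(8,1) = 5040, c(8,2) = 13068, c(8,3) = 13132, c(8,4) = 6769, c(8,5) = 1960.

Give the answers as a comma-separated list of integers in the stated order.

r9: T_9,2=8×13068+5040=109584; T_9,3=8×13132+13068=118124; T_9,4=8×6769+13132=67284; T_9,5=8×1960+6769=22449
r10: T_10,3=9×118124+109584=1172700; T_10,4=9×67284+118124=723680; T_10,5=9×22449+67284=269325
r11: T_11,4=10×723680+1172700=8409500; T_11,5=10×269325+723680=3416930
Read c(11,4) = 8409500, c(11,5) = 3416930.

8409500, 3416930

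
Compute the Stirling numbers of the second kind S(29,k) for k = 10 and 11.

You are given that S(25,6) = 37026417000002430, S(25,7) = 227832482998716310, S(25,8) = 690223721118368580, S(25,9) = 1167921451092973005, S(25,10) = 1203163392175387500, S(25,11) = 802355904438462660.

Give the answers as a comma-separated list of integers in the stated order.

i=26: T(26,7)=37026417000002430+7·227832482998716310=1631853797991016600 | T(26,8)=227832482998716310+8·690223721118368580=5749622251945664950 | T(26,9)=690223721118368580+9·1167921451092973005=11201516780955125625 | T(26,10)=1167921451092973005+10·1203163392175387500=13199555372846848005 | T(26,11)=1203163392175387500+11·802355904438462660=10029078340998476760
i=27: T(27,8)=1631853797991016600+8·5749622251945664950=47628831813556336200 | T(27,9)=5749622251945664950+9·11201516780955125625=106563273280541795575 | T(27,10)=11201516780955125625+10·13199555372846848005=143197070509423605675 | T(27,11)=13199555372846848005+11·10029078340998476760=123519417123830092365
i=28: T(28,9)=47628831813556336200+9·106563273280541795575=1006698291338432496375 | T(28,10)=106563273280541795575+10·143197070509423605675=1538533978374777852325 | T(28,11)=143197070509423605675+11·123519417123830092365=1501910658871554621690
i=29: T(29,10)=1006698291338432496375+10·1538533978374777852325=16392038075086211019625 | T(29,11)=1538533978374777852325+11·1501910658871554621690=18059551225961878690915
Read S(29,10) = 16392038075086211019625, S(29,11) = 18059551225961878690915.

16392038075086211019625, 18059551225961878690915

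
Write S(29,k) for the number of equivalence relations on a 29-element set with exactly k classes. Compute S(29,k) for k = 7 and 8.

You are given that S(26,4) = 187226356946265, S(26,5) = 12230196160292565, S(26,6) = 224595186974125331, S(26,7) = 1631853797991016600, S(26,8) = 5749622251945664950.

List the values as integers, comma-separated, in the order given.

588469772213874823272, 3224318613979279184316

[27] T[27,5]:5*12230196160292565+187226356946265=61338207158409090 · T[27,6]:6*224595186974125331+12230196160292565=1359801318005044551 · T[27,7]:7*1631853797991016600+224595186974125331=11647571772911241531 · T[27,8]:8*5749622251945664950+1631853797991016600=47628831813556336200
[28] T[28,6]:6*1359801318005044551+61338207158409090=8220146115188676396 · T[28,7]:7*11647571772911241531+1359801318005044551=82892803728383735268 · T[28,8]:8*47628831813556336200+11647571772911241531=392678226281361931131
[29] T[29,7]:7*82892803728383735268+8220146115188676396=588469772213874823272 · T[29,8]:8*392678226281361931131+82892803728383735268=3224318613979279184316
Read S(29,7) = 588469772213874823272, S(29,8) = 3224318613979279184316.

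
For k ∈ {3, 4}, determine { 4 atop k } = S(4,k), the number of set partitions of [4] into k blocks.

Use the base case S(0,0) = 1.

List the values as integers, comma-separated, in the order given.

row 1: T[1][1]=1·0+1=1
row 2: T[2][1]=1·1+0=1  T[2][2]=2·0+1=1
row 3: T[3][2]=2·1+1=3  T[3][3]=3·0+1=1
row 4: T[4][3]=3·1+3=6  T[4][4]=4·0+1=1
Read S(4,3) = 6, S(4,4) = 1.

6, 1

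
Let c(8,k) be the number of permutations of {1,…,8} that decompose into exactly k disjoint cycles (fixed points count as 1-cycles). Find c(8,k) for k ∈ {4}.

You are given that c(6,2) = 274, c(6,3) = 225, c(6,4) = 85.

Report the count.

6769

i=7: T(7,3)=274+6·225=1624 | T(7,4)=225+6·85=735
i=8: T(8,4)=1624+7·735=6769
Read c(8,4) = 6769.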